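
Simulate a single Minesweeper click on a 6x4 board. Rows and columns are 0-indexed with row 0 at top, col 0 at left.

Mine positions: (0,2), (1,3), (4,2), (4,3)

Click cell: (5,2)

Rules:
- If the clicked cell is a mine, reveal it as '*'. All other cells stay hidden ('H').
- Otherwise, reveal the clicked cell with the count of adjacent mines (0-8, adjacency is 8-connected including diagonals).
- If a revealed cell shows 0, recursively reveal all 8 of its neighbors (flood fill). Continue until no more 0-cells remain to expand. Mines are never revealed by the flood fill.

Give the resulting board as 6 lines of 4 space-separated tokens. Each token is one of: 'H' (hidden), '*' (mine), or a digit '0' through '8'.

H H H H
H H H H
H H H H
H H H H
H H H H
H H 2 H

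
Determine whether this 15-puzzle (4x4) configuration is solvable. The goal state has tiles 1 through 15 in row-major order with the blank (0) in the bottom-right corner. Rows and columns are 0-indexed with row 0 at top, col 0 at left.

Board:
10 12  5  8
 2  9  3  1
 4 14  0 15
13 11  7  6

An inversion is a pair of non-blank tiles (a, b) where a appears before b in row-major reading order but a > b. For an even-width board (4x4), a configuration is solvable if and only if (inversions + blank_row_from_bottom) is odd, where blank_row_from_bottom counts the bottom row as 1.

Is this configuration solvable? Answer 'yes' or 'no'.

Inversions: 50
Blank is in row 2 (0-indexed from top), which is row 2 counting from the bottom (bottom = 1).
50 + 2 = 52, which is even, so the puzzle is not solvable.

Answer: no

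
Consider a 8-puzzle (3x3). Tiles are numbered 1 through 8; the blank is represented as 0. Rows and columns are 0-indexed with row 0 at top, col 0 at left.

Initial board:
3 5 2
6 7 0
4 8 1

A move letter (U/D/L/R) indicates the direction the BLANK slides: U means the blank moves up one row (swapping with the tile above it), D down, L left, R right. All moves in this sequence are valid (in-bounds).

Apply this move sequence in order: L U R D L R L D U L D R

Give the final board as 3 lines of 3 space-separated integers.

After move 1 (L):
3 5 2
6 0 7
4 8 1

After move 2 (U):
3 0 2
6 5 7
4 8 1

After move 3 (R):
3 2 0
6 5 7
4 8 1

After move 4 (D):
3 2 7
6 5 0
4 8 1

After move 5 (L):
3 2 7
6 0 5
4 8 1

After move 6 (R):
3 2 7
6 5 0
4 8 1

After move 7 (L):
3 2 7
6 0 5
4 8 1

After move 8 (D):
3 2 7
6 8 5
4 0 1

After move 9 (U):
3 2 7
6 0 5
4 8 1

After move 10 (L):
3 2 7
0 6 5
4 8 1

After move 11 (D):
3 2 7
4 6 5
0 8 1

After move 12 (R):
3 2 7
4 6 5
8 0 1

Answer: 3 2 7
4 6 5
8 0 1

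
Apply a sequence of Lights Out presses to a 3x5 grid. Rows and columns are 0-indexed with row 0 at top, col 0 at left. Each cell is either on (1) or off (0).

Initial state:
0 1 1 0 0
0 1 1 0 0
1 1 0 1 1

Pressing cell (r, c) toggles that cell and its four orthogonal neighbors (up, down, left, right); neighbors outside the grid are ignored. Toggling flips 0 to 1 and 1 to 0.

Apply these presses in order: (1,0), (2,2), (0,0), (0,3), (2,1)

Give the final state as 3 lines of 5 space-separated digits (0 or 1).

After press 1 at (1,0):
1 1 1 0 0
1 0 1 0 0
0 1 0 1 1

After press 2 at (2,2):
1 1 1 0 0
1 0 0 0 0
0 0 1 0 1

After press 3 at (0,0):
0 0 1 0 0
0 0 0 0 0
0 0 1 0 1

After press 4 at (0,3):
0 0 0 1 1
0 0 0 1 0
0 0 1 0 1

After press 5 at (2,1):
0 0 0 1 1
0 1 0 1 0
1 1 0 0 1

Answer: 0 0 0 1 1
0 1 0 1 0
1 1 0 0 1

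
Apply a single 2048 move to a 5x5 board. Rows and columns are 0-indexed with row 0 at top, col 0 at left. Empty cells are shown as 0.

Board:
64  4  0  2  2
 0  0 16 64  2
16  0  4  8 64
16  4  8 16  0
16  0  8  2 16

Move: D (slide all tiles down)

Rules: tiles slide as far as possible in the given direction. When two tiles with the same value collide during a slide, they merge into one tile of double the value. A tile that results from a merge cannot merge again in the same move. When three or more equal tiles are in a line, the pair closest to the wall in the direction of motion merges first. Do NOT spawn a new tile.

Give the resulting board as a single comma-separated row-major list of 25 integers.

Slide down:
col 0: [64, 0, 16, 16, 16] -> [0, 0, 64, 16, 32]
col 1: [4, 0, 0, 4, 0] -> [0, 0, 0, 0, 8]
col 2: [0, 16, 4, 8, 8] -> [0, 0, 16, 4, 16]
col 3: [2, 64, 8, 16, 2] -> [2, 64, 8, 16, 2]
col 4: [2, 2, 64, 0, 16] -> [0, 0, 4, 64, 16]

Answer: 0, 0, 0, 2, 0, 0, 0, 0, 64, 0, 64, 0, 16, 8, 4, 16, 0, 4, 16, 64, 32, 8, 16, 2, 16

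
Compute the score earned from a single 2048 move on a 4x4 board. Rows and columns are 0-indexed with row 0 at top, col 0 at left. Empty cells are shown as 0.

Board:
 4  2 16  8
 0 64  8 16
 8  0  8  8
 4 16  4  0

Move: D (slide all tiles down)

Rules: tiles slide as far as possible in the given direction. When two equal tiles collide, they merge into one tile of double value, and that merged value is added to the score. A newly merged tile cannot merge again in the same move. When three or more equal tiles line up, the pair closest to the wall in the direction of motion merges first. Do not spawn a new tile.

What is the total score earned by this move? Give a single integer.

Slide down:
col 0: [4, 0, 8, 4] -> [0, 4, 8, 4]  score +0 (running 0)
col 1: [2, 64, 0, 16] -> [0, 2, 64, 16]  score +0 (running 0)
col 2: [16, 8, 8, 4] -> [0, 16, 16, 4]  score +16 (running 16)
col 3: [8, 16, 8, 0] -> [0, 8, 16, 8]  score +0 (running 16)
Board after move:
 0  0  0  0
 4  2 16  8
 8 64 16 16
 4 16  4  8

Answer: 16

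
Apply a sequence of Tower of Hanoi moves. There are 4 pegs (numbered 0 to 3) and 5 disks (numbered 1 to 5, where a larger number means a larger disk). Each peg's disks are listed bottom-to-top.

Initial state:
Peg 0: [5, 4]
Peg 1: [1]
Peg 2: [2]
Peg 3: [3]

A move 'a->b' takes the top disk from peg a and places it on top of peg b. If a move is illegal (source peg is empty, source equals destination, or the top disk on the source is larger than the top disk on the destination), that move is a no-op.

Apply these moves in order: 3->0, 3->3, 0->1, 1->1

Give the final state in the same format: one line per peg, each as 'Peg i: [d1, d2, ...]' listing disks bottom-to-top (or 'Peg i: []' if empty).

After move 1 (3->0):
Peg 0: [5, 4, 3]
Peg 1: [1]
Peg 2: [2]
Peg 3: []

After move 2 (3->3):
Peg 0: [5, 4, 3]
Peg 1: [1]
Peg 2: [2]
Peg 3: []

After move 3 (0->1):
Peg 0: [5, 4, 3]
Peg 1: [1]
Peg 2: [2]
Peg 3: []

After move 4 (1->1):
Peg 0: [5, 4, 3]
Peg 1: [1]
Peg 2: [2]
Peg 3: []

Answer: Peg 0: [5, 4, 3]
Peg 1: [1]
Peg 2: [2]
Peg 3: []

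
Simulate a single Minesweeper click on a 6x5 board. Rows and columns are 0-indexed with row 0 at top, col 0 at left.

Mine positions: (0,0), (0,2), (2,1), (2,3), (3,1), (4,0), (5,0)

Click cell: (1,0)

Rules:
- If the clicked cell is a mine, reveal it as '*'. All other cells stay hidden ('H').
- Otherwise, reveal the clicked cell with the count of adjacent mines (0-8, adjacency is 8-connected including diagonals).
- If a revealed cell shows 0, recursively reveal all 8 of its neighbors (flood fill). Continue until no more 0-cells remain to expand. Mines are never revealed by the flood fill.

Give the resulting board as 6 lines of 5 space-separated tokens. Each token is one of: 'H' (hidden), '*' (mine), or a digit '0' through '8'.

H H H H H
2 H H H H
H H H H H
H H H H H
H H H H H
H H H H H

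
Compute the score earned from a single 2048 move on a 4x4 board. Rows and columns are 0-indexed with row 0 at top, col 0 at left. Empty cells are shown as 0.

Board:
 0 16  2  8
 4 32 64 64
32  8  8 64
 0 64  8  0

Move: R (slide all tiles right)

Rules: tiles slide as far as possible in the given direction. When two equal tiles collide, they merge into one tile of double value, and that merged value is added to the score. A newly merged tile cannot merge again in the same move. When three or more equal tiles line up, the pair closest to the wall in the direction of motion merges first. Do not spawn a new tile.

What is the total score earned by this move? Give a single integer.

Slide right:
row 0: [0, 16, 2, 8] -> [0, 16, 2, 8]  score +0 (running 0)
row 1: [4, 32, 64, 64] -> [0, 4, 32, 128]  score +128 (running 128)
row 2: [32, 8, 8, 64] -> [0, 32, 16, 64]  score +16 (running 144)
row 3: [0, 64, 8, 0] -> [0, 0, 64, 8]  score +0 (running 144)
Board after move:
  0  16   2   8
  0   4  32 128
  0  32  16  64
  0   0  64   8

Answer: 144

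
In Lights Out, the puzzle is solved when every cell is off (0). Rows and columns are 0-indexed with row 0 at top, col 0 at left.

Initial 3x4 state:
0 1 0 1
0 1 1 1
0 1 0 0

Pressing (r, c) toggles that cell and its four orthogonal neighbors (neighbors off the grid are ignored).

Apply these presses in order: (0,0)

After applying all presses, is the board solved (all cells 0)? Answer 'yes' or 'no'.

Answer: no

Derivation:
After press 1 at (0,0):
1 0 0 1
1 1 1 1
0 1 0 0

Lights still on: 7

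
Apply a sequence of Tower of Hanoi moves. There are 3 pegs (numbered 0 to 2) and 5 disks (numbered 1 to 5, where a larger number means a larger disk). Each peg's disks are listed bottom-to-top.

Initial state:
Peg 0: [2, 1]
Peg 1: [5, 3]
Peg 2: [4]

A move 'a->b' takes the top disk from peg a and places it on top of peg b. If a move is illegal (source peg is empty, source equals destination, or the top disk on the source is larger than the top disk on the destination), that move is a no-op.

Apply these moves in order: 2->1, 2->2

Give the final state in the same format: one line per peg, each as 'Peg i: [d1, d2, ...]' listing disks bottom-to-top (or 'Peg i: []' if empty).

After move 1 (2->1):
Peg 0: [2, 1]
Peg 1: [5, 3]
Peg 2: [4]

After move 2 (2->2):
Peg 0: [2, 1]
Peg 1: [5, 3]
Peg 2: [4]

Answer: Peg 0: [2, 1]
Peg 1: [5, 3]
Peg 2: [4]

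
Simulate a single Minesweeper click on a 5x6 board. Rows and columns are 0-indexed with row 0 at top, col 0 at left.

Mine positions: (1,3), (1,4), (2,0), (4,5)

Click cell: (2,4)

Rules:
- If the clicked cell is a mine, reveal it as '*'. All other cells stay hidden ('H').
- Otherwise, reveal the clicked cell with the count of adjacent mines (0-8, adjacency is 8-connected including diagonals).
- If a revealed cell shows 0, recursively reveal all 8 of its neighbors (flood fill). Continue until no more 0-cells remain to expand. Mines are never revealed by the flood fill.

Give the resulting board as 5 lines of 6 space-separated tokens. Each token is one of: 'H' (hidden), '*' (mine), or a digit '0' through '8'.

H H H H H H
H H H H H H
H H H H 2 H
H H H H H H
H H H H H H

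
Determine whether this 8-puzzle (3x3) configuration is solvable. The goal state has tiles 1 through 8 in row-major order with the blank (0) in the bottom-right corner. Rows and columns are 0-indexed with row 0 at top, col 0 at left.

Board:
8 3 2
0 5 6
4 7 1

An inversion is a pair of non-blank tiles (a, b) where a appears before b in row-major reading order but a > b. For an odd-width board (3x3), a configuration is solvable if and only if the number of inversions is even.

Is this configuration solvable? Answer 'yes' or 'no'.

Answer: yes

Derivation:
Inversions (pairs i<j in row-major order where tile[i] > tile[j] > 0): 16
16 is even, so the puzzle is solvable.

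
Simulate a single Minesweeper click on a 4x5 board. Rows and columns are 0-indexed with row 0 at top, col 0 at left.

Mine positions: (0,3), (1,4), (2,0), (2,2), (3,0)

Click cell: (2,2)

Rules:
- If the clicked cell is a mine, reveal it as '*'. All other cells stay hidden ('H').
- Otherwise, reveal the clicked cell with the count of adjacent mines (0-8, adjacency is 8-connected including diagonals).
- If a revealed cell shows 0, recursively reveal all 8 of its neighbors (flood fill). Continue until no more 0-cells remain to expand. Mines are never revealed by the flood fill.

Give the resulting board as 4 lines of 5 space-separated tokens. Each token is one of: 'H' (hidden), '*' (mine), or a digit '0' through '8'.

H H H H H
H H H H H
H H * H H
H H H H H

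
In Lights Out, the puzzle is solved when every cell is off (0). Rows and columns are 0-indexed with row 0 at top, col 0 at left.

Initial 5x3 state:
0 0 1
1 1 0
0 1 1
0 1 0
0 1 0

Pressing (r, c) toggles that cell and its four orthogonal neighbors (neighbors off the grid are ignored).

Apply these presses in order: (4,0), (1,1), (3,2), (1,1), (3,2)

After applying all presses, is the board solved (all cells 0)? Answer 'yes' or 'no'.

After press 1 at (4,0):
0 0 1
1 1 0
0 1 1
1 1 0
1 0 0

After press 2 at (1,1):
0 1 1
0 0 1
0 0 1
1 1 0
1 0 0

After press 3 at (3,2):
0 1 1
0 0 1
0 0 0
1 0 1
1 0 1

After press 4 at (1,1):
0 0 1
1 1 0
0 1 0
1 0 1
1 0 1

After press 5 at (3,2):
0 0 1
1 1 0
0 1 1
1 1 0
1 0 0

Lights still on: 8

Answer: no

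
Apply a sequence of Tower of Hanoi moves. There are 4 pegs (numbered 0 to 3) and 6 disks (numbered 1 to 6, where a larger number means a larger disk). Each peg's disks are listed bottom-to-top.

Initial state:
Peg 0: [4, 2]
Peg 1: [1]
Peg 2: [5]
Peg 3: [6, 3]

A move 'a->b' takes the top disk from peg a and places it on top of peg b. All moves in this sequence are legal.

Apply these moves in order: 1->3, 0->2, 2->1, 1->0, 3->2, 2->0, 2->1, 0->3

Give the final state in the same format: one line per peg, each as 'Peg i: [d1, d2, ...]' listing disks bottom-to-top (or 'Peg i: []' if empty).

After move 1 (1->3):
Peg 0: [4, 2]
Peg 1: []
Peg 2: [5]
Peg 3: [6, 3, 1]

After move 2 (0->2):
Peg 0: [4]
Peg 1: []
Peg 2: [5, 2]
Peg 3: [6, 3, 1]

After move 3 (2->1):
Peg 0: [4]
Peg 1: [2]
Peg 2: [5]
Peg 3: [6, 3, 1]

After move 4 (1->0):
Peg 0: [4, 2]
Peg 1: []
Peg 2: [5]
Peg 3: [6, 3, 1]

After move 5 (3->2):
Peg 0: [4, 2]
Peg 1: []
Peg 2: [5, 1]
Peg 3: [6, 3]

After move 6 (2->0):
Peg 0: [4, 2, 1]
Peg 1: []
Peg 2: [5]
Peg 3: [6, 3]

After move 7 (2->1):
Peg 0: [4, 2, 1]
Peg 1: [5]
Peg 2: []
Peg 3: [6, 3]

After move 8 (0->3):
Peg 0: [4, 2]
Peg 1: [5]
Peg 2: []
Peg 3: [6, 3, 1]

Answer: Peg 0: [4, 2]
Peg 1: [5]
Peg 2: []
Peg 3: [6, 3, 1]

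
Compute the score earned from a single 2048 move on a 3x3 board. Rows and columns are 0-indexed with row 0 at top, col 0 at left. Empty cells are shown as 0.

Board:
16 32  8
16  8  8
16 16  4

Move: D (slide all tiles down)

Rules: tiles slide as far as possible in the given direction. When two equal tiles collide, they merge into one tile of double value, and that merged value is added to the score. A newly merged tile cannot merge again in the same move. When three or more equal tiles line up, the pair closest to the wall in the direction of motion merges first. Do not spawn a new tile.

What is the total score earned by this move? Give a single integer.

Slide down:
col 0: [16, 16, 16] -> [0, 16, 32]  score +32 (running 32)
col 1: [32, 8, 16] -> [32, 8, 16]  score +0 (running 32)
col 2: [8, 8, 4] -> [0, 16, 4]  score +16 (running 48)
Board after move:
 0 32  0
16  8 16
32 16  4

Answer: 48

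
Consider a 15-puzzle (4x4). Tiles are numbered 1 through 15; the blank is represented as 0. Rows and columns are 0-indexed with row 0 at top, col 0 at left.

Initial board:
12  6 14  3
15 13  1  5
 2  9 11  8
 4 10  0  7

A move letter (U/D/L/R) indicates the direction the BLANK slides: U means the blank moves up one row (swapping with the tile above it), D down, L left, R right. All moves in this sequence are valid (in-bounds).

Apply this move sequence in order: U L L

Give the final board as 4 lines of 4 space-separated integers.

Answer: 12  6 14  3
15 13  1  5
 0  2  9  8
 4 10 11  7

Derivation:
After move 1 (U):
12  6 14  3
15 13  1  5
 2  9  0  8
 4 10 11  7

After move 2 (L):
12  6 14  3
15 13  1  5
 2  0  9  8
 4 10 11  7

After move 3 (L):
12  6 14  3
15 13  1  5
 0  2  9  8
 4 10 11  7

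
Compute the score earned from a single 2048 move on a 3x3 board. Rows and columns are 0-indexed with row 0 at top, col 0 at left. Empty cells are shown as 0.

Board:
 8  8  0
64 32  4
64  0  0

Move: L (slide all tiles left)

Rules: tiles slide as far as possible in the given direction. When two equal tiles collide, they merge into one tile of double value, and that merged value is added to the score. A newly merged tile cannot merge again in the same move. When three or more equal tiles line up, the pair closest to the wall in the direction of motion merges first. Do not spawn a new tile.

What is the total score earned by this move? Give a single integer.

Slide left:
row 0: [8, 8, 0] -> [16, 0, 0]  score +16 (running 16)
row 1: [64, 32, 4] -> [64, 32, 4]  score +0 (running 16)
row 2: [64, 0, 0] -> [64, 0, 0]  score +0 (running 16)
Board after move:
16  0  0
64 32  4
64  0  0

Answer: 16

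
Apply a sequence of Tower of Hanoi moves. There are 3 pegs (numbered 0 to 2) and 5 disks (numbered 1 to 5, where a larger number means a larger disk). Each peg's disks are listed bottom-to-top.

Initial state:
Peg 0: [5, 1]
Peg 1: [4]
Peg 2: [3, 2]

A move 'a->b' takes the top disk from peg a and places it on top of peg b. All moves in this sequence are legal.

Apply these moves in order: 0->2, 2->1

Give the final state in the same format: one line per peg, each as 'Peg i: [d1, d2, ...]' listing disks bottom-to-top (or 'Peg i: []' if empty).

Answer: Peg 0: [5]
Peg 1: [4, 1]
Peg 2: [3, 2]

Derivation:
After move 1 (0->2):
Peg 0: [5]
Peg 1: [4]
Peg 2: [3, 2, 1]

After move 2 (2->1):
Peg 0: [5]
Peg 1: [4, 1]
Peg 2: [3, 2]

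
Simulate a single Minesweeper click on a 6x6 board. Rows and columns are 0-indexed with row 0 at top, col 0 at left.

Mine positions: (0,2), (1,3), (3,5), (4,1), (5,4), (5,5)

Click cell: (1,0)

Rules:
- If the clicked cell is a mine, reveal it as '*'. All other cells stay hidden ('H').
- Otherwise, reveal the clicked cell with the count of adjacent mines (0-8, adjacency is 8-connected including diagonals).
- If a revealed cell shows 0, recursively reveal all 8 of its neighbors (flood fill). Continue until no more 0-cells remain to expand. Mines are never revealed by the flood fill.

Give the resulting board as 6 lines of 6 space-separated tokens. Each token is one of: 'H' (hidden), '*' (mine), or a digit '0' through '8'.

0 1 H H H H
0 1 2 H H H
0 0 1 H H H
1 1 1 H H H
H H H H H H
H H H H H H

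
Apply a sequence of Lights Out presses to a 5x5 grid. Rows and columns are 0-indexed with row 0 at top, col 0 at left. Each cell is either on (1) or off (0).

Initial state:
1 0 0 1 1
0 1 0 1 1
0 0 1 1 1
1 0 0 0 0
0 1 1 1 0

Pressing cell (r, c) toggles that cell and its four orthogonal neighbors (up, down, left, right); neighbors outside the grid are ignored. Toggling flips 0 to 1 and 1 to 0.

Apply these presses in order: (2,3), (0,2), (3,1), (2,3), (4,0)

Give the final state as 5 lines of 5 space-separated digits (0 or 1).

Answer: 1 1 1 0 1
0 1 1 1 1
0 1 1 1 1
1 1 1 0 0
1 1 1 1 0

Derivation:
After press 1 at (2,3):
1 0 0 1 1
0 1 0 0 1
0 0 0 0 0
1 0 0 1 0
0 1 1 1 0

After press 2 at (0,2):
1 1 1 0 1
0 1 1 0 1
0 0 0 0 0
1 0 0 1 0
0 1 1 1 0

After press 3 at (3,1):
1 1 1 0 1
0 1 1 0 1
0 1 0 0 0
0 1 1 1 0
0 0 1 1 0

After press 4 at (2,3):
1 1 1 0 1
0 1 1 1 1
0 1 1 1 1
0 1 1 0 0
0 0 1 1 0

After press 5 at (4,0):
1 1 1 0 1
0 1 1 1 1
0 1 1 1 1
1 1 1 0 0
1 1 1 1 0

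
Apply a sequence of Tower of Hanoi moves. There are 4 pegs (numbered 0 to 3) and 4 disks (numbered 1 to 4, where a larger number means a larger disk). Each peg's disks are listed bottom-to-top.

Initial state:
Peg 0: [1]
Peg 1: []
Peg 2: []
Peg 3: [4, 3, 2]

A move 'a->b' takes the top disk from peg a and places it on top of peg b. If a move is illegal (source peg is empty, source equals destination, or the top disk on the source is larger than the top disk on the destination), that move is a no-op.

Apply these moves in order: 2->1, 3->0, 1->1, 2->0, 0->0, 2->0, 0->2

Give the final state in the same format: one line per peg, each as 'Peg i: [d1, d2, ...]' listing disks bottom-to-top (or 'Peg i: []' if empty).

Answer: Peg 0: []
Peg 1: []
Peg 2: [1]
Peg 3: [4, 3, 2]

Derivation:
After move 1 (2->1):
Peg 0: [1]
Peg 1: []
Peg 2: []
Peg 3: [4, 3, 2]

After move 2 (3->0):
Peg 0: [1]
Peg 1: []
Peg 2: []
Peg 3: [4, 3, 2]

After move 3 (1->1):
Peg 0: [1]
Peg 1: []
Peg 2: []
Peg 3: [4, 3, 2]

After move 4 (2->0):
Peg 0: [1]
Peg 1: []
Peg 2: []
Peg 3: [4, 3, 2]

After move 5 (0->0):
Peg 0: [1]
Peg 1: []
Peg 2: []
Peg 3: [4, 3, 2]

After move 6 (2->0):
Peg 0: [1]
Peg 1: []
Peg 2: []
Peg 3: [4, 3, 2]

After move 7 (0->2):
Peg 0: []
Peg 1: []
Peg 2: [1]
Peg 3: [4, 3, 2]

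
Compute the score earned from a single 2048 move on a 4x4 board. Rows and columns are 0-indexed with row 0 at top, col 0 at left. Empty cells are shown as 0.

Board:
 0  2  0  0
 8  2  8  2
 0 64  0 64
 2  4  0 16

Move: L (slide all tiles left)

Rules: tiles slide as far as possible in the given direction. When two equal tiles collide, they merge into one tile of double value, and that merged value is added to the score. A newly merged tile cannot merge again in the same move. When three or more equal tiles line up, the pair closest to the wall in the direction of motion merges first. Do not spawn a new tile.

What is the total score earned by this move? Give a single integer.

Answer: 128

Derivation:
Slide left:
row 0: [0, 2, 0, 0] -> [2, 0, 0, 0]  score +0 (running 0)
row 1: [8, 2, 8, 2] -> [8, 2, 8, 2]  score +0 (running 0)
row 2: [0, 64, 0, 64] -> [128, 0, 0, 0]  score +128 (running 128)
row 3: [2, 4, 0, 16] -> [2, 4, 16, 0]  score +0 (running 128)
Board after move:
  2   0   0   0
  8   2   8   2
128   0   0   0
  2   4  16   0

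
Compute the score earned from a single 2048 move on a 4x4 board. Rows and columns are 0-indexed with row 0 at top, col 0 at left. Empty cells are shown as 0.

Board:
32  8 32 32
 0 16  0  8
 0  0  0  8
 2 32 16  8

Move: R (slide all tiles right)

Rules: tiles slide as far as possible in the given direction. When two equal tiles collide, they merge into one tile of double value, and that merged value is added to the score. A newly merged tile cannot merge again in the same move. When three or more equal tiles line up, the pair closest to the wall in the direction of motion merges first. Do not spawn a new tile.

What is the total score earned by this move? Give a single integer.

Answer: 64

Derivation:
Slide right:
row 0: [32, 8, 32, 32] -> [0, 32, 8, 64]  score +64 (running 64)
row 1: [0, 16, 0, 8] -> [0, 0, 16, 8]  score +0 (running 64)
row 2: [0, 0, 0, 8] -> [0, 0, 0, 8]  score +0 (running 64)
row 3: [2, 32, 16, 8] -> [2, 32, 16, 8]  score +0 (running 64)
Board after move:
 0 32  8 64
 0  0 16  8
 0  0  0  8
 2 32 16  8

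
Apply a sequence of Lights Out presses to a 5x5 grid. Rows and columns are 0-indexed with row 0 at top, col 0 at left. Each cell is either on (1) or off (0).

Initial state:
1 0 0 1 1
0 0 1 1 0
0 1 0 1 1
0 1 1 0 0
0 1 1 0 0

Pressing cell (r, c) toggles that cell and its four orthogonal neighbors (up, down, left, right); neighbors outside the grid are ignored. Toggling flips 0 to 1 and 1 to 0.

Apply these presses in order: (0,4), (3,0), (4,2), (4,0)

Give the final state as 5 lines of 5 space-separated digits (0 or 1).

Answer: 1 0 0 0 0
0 0 1 1 1
1 1 0 1 1
0 0 0 0 0
0 1 0 1 0

Derivation:
After press 1 at (0,4):
1 0 0 0 0
0 0 1 1 1
0 1 0 1 1
0 1 1 0 0
0 1 1 0 0

After press 2 at (3,0):
1 0 0 0 0
0 0 1 1 1
1 1 0 1 1
1 0 1 0 0
1 1 1 0 0

After press 3 at (4,2):
1 0 0 0 0
0 0 1 1 1
1 1 0 1 1
1 0 0 0 0
1 0 0 1 0

After press 4 at (4,0):
1 0 0 0 0
0 0 1 1 1
1 1 0 1 1
0 0 0 0 0
0 1 0 1 0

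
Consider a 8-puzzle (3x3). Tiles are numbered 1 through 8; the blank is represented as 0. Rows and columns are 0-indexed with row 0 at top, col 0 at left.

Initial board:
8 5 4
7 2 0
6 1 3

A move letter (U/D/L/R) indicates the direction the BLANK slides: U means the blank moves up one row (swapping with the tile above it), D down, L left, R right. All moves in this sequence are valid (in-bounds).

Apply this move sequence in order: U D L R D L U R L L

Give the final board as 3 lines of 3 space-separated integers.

Answer: 8 5 4
0 7 3
6 2 1

Derivation:
After move 1 (U):
8 5 0
7 2 4
6 1 3

After move 2 (D):
8 5 4
7 2 0
6 1 3

After move 3 (L):
8 5 4
7 0 2
6 1 3

After move 4 (R):
8 5 4
7 2 0
6 1 3

After move 5 (D):
8 5 4
7 2 3
6 1 0

After move 6 (L):
8 5 4
7 2 3
6 0 1

After move 7 (U):
8 5 4
7 0 3
6 2 1

After move 8 (R):
8 5 4
7 3 0
6 2 1

After move 9 (L):
8 5 4
7 0 3
6 2 1

After move 10 (L):
8 5 4
0 7 3
6 2 1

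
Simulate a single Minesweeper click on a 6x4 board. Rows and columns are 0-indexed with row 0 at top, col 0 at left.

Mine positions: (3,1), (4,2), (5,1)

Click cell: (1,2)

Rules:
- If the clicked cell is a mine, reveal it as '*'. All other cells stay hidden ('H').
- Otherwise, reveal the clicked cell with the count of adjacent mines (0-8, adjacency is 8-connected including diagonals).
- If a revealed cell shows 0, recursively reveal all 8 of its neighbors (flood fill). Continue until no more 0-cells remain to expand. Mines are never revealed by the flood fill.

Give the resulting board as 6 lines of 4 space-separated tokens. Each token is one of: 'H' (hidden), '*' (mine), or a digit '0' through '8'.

0 0 0 0
0 0 0 0
1 1 1 0
H H 2 1
H H H H
H H H H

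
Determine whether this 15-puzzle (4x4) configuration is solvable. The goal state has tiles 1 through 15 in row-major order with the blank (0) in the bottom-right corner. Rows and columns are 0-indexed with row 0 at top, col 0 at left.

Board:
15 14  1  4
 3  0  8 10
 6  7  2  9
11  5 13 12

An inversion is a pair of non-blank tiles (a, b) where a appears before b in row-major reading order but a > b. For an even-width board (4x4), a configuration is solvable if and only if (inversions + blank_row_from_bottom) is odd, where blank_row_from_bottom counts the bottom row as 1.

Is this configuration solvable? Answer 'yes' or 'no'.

Answer: yes

Derivation:
Inversions: 46
Blank is in row 1 (0-indexed from top), which is row 3 counting from the bottom (bottom = 1).
46 + 3 = 49, which is odd, so the puzzle is solvable.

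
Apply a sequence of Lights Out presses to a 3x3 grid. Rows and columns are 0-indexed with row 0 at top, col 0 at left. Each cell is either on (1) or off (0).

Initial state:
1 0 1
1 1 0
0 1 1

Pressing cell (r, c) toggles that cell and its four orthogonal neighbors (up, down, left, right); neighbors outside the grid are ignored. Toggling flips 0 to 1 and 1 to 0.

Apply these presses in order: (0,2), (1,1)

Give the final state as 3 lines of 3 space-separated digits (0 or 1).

After press 1 at (0,2):
1 1 0
1 1 1
0 1 1

After press 2 at (1,1):
1 0 0
0 0 0
0 0 1

Answer: 1 0 0
0 0 0
0 0 1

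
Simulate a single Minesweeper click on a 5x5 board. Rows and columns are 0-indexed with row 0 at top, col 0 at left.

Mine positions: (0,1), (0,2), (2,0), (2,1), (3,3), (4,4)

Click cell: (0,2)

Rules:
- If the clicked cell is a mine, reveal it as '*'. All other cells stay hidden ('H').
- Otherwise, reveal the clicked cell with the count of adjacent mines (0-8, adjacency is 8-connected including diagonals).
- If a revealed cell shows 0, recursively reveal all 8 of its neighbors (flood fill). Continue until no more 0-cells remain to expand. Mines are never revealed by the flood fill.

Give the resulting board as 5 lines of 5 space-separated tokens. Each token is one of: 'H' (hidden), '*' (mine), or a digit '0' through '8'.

H H * H H
H H H H H
H H H H H
H H H H H
H H H H H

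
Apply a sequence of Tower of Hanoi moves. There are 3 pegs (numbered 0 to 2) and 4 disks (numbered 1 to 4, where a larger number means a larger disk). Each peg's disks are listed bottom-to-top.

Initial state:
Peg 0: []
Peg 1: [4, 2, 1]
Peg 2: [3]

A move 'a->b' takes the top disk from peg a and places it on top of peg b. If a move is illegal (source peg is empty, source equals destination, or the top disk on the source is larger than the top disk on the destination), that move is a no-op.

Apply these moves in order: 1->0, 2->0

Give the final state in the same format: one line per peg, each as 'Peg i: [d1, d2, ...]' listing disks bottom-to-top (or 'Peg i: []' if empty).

After move 1 (1->0):
Peg 0: [1]
Peg 1: [4, 2]
Peg 2: [3]

After move 2 (2->0):
Peg 0: [1]
Peg 1: [4, 2]
Peg 2: [3]

Answer: Peg 0: [1]
Peg 1: [4, 2]
Peg 2: [3]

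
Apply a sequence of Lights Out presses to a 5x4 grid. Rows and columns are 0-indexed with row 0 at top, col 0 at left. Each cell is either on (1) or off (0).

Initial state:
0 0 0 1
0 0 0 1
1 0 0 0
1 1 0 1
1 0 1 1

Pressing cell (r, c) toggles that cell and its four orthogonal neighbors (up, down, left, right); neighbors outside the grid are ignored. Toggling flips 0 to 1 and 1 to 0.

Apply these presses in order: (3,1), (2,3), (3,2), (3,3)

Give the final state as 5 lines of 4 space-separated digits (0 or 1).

After press 1 at (3,1):
0 0 0 1
0 0 0 1
1 1 0 0
0 0 1 1
1 1 1 1

After press 2 at (2,3):
0 0 0 1
0 0 0 0
1 1 1 1
0 0 1 0
1 1 1 1

After press 3 at (3,2):
0 0 0 1
0 0 0 0
1 1 0 1
0 1 0 1
1 1 0 1

After press 4 at (3,3):
0 0 0 1
0 0 0 0
1 1 0 0
0 1 1 0
1 1 0 0

Answer: 0 0 0 1
0 0 0 0
1 1 0 0
0 1 1 0
1 1 0 0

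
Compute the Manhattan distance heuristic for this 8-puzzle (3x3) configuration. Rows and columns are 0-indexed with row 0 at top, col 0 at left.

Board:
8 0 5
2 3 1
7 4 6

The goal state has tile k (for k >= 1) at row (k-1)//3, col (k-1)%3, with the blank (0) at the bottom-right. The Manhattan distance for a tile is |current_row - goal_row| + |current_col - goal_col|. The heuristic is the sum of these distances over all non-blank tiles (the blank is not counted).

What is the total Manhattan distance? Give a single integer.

Answer: 15

Derivation:
Tile 8: at (0,0), goal (2,1), distance |0-2|+|0-1| = 3
Tile 5: at (0,2), goal (1,1), distance |0-1|+|2-1| = 2
Tile 2: at (1,0), goal (0,1), distance |1-0|+|0-1| = 2
Tile 3: at (1,1), goal (0,2), distance |1-0|+|1-2| = 2
Tile 1: at (1,2), goal (0,0), distance |1-0|+|2-0| = 3
Tile 7: at (2,0), goal (2,0), distance |2-2|+|0-0| = 0
Tile 4: at (2,1), goal (1,0), distance |2-1|+|1-0| = 2
Tile 6: at (2,2), goal (1,2), distance |2-1|+|2-2| = 1
Sum: 3 + 2 + 2 + 2 + 3 + 0 + 2 + 1 = 15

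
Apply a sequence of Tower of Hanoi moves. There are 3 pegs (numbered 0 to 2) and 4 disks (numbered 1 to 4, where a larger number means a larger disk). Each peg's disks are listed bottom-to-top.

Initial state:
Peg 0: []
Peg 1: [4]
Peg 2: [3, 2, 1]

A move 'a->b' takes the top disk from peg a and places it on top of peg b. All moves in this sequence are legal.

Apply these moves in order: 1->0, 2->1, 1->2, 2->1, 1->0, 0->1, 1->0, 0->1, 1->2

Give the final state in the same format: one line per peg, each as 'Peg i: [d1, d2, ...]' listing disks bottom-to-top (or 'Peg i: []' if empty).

After move 1 (1->0):
Peg 0: [4]
Peg 1: []
Peg 2: [3, 2, 1]

After move 2 (2->1):
Peg 0: [4]
Peg 1: [1]
Peg 2: [3, 2]

After move 3 (1->2):
Peg 0: [4]
Peg 1: []
Peg 2: [3, 2, 1]

After move 4 (2->1):
Peg 0: [4]
Peg 1: [1]
Peg 2: [3, 2]

After move 5 (1->0):
Peg 0: [4, 1]
Peg 1: []
Peg 2: [3, 2]

After move 6 (0->1):
Peg 0: [4]
Peg 1: [1]
Peg 2: [3, 2]

After move 7 (1->0):
Peg 0: [4, 1]
Peg 1: []
Peg 2: [3, 2]

After move 8 (0->1):
Peg 0: [4]
Peg 1: [1]
Peg 2: [3, 2]

After move 9 (1->2):
Peg 0: [4]
Peg 1: []
Peg 2: [3, 2, 1]

Answer: Peg 0: [4]
Peg 1: []
Peg 2: [3, 2, 1]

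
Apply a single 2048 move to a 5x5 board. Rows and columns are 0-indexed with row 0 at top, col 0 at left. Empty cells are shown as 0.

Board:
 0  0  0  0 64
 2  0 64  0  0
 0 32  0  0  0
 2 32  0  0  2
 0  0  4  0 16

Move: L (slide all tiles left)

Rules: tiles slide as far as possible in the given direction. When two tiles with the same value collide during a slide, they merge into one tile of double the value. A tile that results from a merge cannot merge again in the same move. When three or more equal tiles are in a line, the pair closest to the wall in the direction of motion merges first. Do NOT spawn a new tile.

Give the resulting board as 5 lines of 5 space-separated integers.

Slide left:
row 0: [0, 0, 0, 0, 64] -> [64, 0, 0, 0, 0]
row 1: [2, 0, 64, 0, 0] -> [2, 64, 0, 0, 0]
row 2: [0, 32, 0, 0, 0] -> [32, 0, 0, 0, 0]
row 3: [2, 32, 0, 0, 2] -> [2, 32, 2, 0, 0]
row 4: [0, 0, 4, 0, 16] -> [4, 16, 0, 0, 0]

Answer: 64  0  0  0  0
 2 64  0  0  0
32  0  0  0  0
 2 32  2  0  0
 4 16  0  0  0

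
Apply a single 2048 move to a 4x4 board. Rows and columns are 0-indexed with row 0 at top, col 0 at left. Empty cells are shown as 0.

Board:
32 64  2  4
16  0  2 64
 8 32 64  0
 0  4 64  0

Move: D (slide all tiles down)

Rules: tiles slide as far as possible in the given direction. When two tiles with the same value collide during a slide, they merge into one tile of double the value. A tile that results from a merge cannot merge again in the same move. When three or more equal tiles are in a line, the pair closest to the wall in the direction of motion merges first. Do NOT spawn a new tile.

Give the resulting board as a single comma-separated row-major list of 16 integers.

Answer: 0, 0, 0, 0, 32, 64, 0, 0, 16, 32, 4, 4, 8, 4, 128, 64

Derivation:
Slide down:
col 0: [32, 16, 8, 0] -> [0, 32, 16, 8]
col 1: [64, 0, 32, 4] -> [0, 64, 32, 4]
col 2: [2, 2, 64, 64] -> [0, 0, 4, 128]
col 3: [4, 64, 0, 0] -> [0, 0, 4, 64]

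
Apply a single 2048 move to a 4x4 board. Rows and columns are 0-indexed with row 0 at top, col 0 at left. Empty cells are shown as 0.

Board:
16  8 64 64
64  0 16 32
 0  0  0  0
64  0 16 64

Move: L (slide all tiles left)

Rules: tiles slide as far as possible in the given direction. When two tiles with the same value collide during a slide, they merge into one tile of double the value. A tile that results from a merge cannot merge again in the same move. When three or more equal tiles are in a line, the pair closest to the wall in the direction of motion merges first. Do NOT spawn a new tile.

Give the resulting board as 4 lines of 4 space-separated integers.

Answer:  16   8 128   0
 64  16  32   0
  0   0   0   0
 64  16  64   0

Derivation:
Slide left:
row 0: [16, 8, 64, 64] -> [16, 8, 128, 0]
row 1: [64, 0, 16, 32] -> [64, 16, 32, 0]
row 2: [0, 0, 0, 0] -> [0, 0, 0, 0]
row 3: [64, 0, 16, 64] -> [64, 16, 64, 0]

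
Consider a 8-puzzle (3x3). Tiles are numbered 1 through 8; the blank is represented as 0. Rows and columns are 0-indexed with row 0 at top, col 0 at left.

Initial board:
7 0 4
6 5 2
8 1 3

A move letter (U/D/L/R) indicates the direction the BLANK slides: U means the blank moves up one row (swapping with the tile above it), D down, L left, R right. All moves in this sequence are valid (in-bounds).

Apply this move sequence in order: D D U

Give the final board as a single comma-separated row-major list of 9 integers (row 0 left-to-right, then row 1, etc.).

After move 1 (D):
7 5 4
6 0 2
8 1 3

After move 2 (D):
7 5 4
6 1 2
8 0 3

After move 3 (U):
7 5 4
6 0 2
8 1 3

Answer: 7, 5, 4, 6, 0, 2, 8, 1, 3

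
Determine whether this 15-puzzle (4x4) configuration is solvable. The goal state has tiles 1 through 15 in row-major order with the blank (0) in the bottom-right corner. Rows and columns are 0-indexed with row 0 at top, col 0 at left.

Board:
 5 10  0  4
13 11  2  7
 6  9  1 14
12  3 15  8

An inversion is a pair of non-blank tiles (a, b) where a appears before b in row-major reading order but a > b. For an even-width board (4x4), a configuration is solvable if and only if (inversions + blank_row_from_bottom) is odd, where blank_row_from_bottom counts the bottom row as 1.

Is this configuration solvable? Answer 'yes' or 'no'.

Inversions: 46
Blank is in row 0 (0-indexed from top), which is row 4 counting from the bottom (bottom = 1).
46 + 4 = 50, which is even, so the puzzle is not solvable.

Answer: no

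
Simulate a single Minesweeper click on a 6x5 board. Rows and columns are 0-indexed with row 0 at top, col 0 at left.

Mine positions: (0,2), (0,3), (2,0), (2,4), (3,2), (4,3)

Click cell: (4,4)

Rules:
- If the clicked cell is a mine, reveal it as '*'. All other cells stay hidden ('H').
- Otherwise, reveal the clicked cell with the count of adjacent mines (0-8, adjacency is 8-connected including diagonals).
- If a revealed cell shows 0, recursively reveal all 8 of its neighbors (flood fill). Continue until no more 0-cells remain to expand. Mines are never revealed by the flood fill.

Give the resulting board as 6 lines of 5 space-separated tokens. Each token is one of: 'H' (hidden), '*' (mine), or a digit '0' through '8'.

H H H H H
H H H H H
H H H H H
H H H H H
H H H H 1
H H H H H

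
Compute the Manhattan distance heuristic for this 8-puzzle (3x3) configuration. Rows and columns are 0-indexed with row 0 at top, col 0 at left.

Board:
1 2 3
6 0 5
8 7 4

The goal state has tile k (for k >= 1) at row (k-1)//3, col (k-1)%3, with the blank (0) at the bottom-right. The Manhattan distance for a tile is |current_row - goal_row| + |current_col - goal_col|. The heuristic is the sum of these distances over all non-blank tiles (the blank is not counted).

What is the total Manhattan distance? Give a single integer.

Tile 1: (0,0)->(0,0) = 0
Tile 2: (0,1)->(0,1) = 0
Tile 3: (0,2)->(0,2) = 0
Tile 6: (1,0)->(1,2) = 2
Tile 5: (1,2)->(1,1) = 1
Tile 8: (2,0)->(2,1) = 1
Tile 7: (2,1)->(2,0) = 1
Tile 4: (2,2)->(1,0) = 3
Sum: 0 + 0 + 0 + 2 + 1 + 1 + 1 + 3 = 8

Answer: 8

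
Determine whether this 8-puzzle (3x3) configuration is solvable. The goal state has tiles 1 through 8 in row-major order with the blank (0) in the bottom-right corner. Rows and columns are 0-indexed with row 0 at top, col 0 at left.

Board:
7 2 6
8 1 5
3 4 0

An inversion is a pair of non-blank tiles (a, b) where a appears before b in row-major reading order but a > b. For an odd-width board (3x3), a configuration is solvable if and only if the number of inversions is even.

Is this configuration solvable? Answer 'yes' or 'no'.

Inversions (pairs i<j in row-major order where tile[i] > tile[j] > 0): 17
17 is odd, so the puzzle is not solvable.

Answer: no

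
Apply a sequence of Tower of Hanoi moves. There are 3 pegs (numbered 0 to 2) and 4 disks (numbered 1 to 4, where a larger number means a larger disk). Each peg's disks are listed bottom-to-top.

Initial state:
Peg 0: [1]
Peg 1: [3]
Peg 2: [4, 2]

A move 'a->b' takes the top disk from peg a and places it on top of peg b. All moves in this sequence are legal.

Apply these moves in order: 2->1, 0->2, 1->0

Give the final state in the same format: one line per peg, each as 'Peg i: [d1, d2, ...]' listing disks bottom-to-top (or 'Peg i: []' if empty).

After move 1 (2->1):
Peg 0: [1]
Peg 1: [3, 2]
Peg 2: [4]

After move 2 (0->2):
Peg 0: []
Peg 1: [3, 2]
Peg 2: [4, 1]

After move 3 (1->0):
Peg 0: [2]
Peg 1: [3]
Peg 2: [4, 1]

Answer: Peg 0: [2]
Peg 1: [3]
Peg 2: [4, 1]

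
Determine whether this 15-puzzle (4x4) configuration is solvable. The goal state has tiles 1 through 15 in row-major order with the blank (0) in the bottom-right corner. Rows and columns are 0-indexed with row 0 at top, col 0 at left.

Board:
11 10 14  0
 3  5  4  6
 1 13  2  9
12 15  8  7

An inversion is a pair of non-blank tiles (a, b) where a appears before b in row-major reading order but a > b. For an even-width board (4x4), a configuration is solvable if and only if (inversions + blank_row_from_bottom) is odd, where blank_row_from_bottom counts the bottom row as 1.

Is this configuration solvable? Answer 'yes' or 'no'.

Inversions: 51
Blank is in row 0 (0-indexed from top), which is row 4 counting from the bottom (bottom = 1).
51 + 4 = 55, which is odd, so the puzzle is solvable.

Answer: yes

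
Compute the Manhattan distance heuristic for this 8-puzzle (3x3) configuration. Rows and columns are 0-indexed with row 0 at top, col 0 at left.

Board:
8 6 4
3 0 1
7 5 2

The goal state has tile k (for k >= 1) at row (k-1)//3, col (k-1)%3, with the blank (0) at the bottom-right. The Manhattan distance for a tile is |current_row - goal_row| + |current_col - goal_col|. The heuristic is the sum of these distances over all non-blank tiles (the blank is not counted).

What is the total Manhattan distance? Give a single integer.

Tile 8: at (0,0), goal (2,1), distance |0-2|+|0-1| = 3
Tile 6: at (0,1), goal (1,2), distance |0-1|+|1-2| = 2
Tile 4: at (0,2), goal (1,0), distance |0-1|+|2-0| = 3
Tile 3: at (1,0), goal (0,2), distance |1-0|+|0-2| = 3
Tile 1: at (1,2), goal (0,0), distance |1-0|+|2-0| = 3
Tile 7: at (2,0), goal (2,0), distance |2-2|+|0-0| = 0
Tile 5: at (2,1), goal (1,1), distance |2-1|+|1-1| = 1
Tile 2: at (2,2), goal (0,1), distance |2-0|+|2-1| = 3
Sum: 3 + 2 + 3 + 3 + 3 + 0 + 1 + 3 = 18

Answer: 18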